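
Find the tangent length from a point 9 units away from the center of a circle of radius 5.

tangent = √(d² - r²) = √(9² - 5²) = √(81 - 25) = √56 = 2*sqrt(14)

2*sqrt(14)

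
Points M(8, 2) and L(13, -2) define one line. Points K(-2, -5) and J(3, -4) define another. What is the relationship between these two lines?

Slope of line 1: m1 = (-2 - 2)/(13 - 8) = -4/5 = -4/5
Slope of line 2: m2 = (-4 - -5)/(3 - -2) = 1/5 = 1/5
For parallel lines we need equal slopes: -4/5 != 1/5.
For perpendicular lines we need m1*m2 = -1: (-4/5)(1/5) = -4/25 != -1.
Since neither condition holds, the lines are neither parallel nor perpendicular.

Neither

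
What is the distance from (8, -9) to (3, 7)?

The horizontal distance is |3 - 8| = 5 and the vertical distance is |7 - -9| = 16.
By the Pythagorean theorem, d = sqrt(5^2 + 16^2) = sqrt(281).

sqrt(281)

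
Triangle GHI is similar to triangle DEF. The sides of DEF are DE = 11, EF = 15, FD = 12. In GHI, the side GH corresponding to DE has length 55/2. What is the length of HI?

k = 55/2/11 = 5/2. HI = 5/2 * 15 = 75/2.

75/2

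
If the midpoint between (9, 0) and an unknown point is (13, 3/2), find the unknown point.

Using the midpoint formula: M = ((x1 + x2)/2, (y1 + y2)/2)
We know M = (13, 3/2) and A = (9, 0)
For x: 13 = (9 + x2)/2, so x2 = 2*13 - 9 = 17
For y: 3/2 = (0 + y2)/2, so y2 = 2*3/2 - 0 = 3
D = (17, 3)

(17, 3)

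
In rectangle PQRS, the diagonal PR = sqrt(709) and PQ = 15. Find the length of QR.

Using the Pythagorean theorem: d^2 = a^2 + b^2
b^2 = d^2 - a^2
b^2 = 709 - 225
b^2 = 484
b = sqrt(484) = 22

22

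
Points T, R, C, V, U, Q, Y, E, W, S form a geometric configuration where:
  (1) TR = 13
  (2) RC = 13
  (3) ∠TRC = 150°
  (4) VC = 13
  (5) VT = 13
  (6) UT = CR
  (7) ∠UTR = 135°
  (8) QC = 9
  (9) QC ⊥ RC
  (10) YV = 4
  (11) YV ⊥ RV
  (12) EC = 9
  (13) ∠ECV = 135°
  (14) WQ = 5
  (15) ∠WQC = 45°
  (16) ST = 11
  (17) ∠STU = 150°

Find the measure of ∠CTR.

Step 1: By the law of cosines on triangle TRC: TC² = 13² + 13² − 2·13·13·cos(150°) = 630.72, so TC ≈ 25.11.
Step 2: By the inverse law of cosines on triangle CTR: cos(∠CTR) = (25.11² + 13² − 13²) / (2·25.11·13) = 630.72/652.97 = 0.9659, so ∠CTR = 15°.

Therefore, the measure of angle ∠CTR = 15°.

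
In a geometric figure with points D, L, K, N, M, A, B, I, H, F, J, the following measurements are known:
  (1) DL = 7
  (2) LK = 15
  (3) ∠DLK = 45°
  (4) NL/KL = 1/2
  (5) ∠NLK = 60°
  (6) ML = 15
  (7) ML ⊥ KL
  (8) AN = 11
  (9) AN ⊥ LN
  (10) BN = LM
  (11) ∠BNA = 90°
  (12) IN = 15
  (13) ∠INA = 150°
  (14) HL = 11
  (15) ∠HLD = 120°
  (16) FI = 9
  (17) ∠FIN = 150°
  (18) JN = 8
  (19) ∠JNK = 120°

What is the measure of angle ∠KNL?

From the given relations: NL = 1/2·KL = 1/2·15 ≈ 7.5.
Step 1: By the law of cosines on triangle NLK: NK² = 7.5² + 15² − 2·7.5·15·cos(60°) = 168.75, so NK ≈ 12.99.
Step 2: By the inverse law of cosines on triangle KNL: cos(∠KNL) = (12.99² + 7.5² − 15²) / (2·12.99·7.5) = 0/194.86 = 0, so ∠KNL = 90°.

Therefore, the measure of angle ∠KNL = 90°.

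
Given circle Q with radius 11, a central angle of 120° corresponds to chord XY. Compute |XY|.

Chord length = 2r sin(θ/2)
= 2 × 11 × sin(120°/2)
= 2 × 11 × sin(60°)
= 11*sqrt(3)

11*sqrt(3)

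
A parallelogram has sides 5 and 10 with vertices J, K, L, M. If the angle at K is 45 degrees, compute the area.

Area = 5 * 10 * sin(45°) = 50 * sqrt(2)/2 = 25*sqrt(2)

25*sqrt(2)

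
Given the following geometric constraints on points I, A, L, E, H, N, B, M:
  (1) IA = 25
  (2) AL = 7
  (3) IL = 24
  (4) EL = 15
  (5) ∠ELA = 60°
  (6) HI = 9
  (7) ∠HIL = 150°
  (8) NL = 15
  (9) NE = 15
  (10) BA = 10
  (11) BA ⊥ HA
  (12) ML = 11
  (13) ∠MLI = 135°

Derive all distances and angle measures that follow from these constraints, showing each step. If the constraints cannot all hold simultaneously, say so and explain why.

The constraints are consistent.

Step 1: From IL = 24, LM = 11, and ∠ILM = 135°, by the law of cosines:
  IM² = IL² + LM² - 2·IL·LM·cos(135°) = 576 + 121 + 373.4 = 1070
  IM ≈ 32.72

Step 2: From AL = 7, LE = 15, and ∠ALE = 60°, by the law of cosines:
  AE² = AL² + LE² - 2·AL·LE·cos(60°) = 49 + 225 - 105 = 169
  AE = 13

Step 3: From LI = 24, IH = 9, and ∠LIH = 150°, by the law of cosines:
  LH² = LI² + IH² - 2·LI·IH·cos(150°) = 576 + 81 + 374.1 = 1031
  LH ≈ 32.11

Step 4: From IA = 25, IL = 24, AL = 7, by the inverse law of cosines:
  cos(∠AIL) = (IA² + IL² - AL²) / (2·IA·IL)
  ∠AIL = 16.26°

Step 5: From AI = 25, AL = 7, IL = 24, by the inverse law of cosines:
  cos(∠IAL) = (AI² + AL² - IL²) / (2·AI·AL)
  ∠IAL = 73.74°

Step 6: From LA = 7, LI = 24, AI = 25, by the inverse law of cosines:
  cos(∠ALI) = (LA² + LI² - AI²) / (2·LA·LI)
  ∠ALI = 90°

Step 7: From LE = 15, LN = 15, EN = 15, by the inverse law of cosines:
  cos(∠ELN) = (LE² + LN² - EN²) / (2·LE·LN)
  ∠ELN = 60°

Step 8: From EL = 15, EN = 15, LN = 15, by the inverse law of cosines:
  cos(∠LEN) = (EL² + EN² - LN²) / (2·EL·EN)
  ∠LEN = 60°

Step 9: From NE = 15, NL = 15, EL = 15, by the inverse law of cosines:
  cos(∠ENL) = (NE² + NL² - EL²) / (2·NE·NL)
  ∠ENL = 60°

Step 10: From IL = 24, IM = 32.72, LM = 11, by the inverse law of cosines:
  cos(∠LIM) = (IL² + IM² - LM²) / (2·IL·IM)
  ∠LIM = 13.75°

Step 11: From AE = 13, AL = 7, EL = 15, by the inverse law of cosines:
  cos(∠EAL) = (AE² + AL² - EL²) / (2·AE·AL)
  ∠EAL = 92.2°

Step 12: From LH = 32.11, LI = 24, HI = 9, by the inverse law of cosines:
  cos(∠HLI) = (LH² + LI² - HI²) / (2·LH·LI)
  ∠HLI = 8.06°

Step 13: From EA = 13, EL = 15, AL = 7, by the inverse law of cosines:
  cos(∠AEL) = (EA² + EL² - AL²) / (2·EA·EL)
  ∠AEL = 27.8°

Step 14: From HI = 9, HL = 32.11, IL = 24, by the inverse law of cosines:
  cos(∠IHL) = (HI² + HL² - IL²) / (2·HI·HL)
  ∠IHL = 21.94°

Step 15: From MI = 32.72, ML = 11, IL = 24, by the inverse law of cosines:
  cos(∠IML) = (MI² + ML² - IL²) / (2·MI·ML)
  ∠IML = 31.25°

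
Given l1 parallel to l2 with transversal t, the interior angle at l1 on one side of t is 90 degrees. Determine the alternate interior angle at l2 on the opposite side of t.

Alternate interior angles formed by parallel lines and a transversal are equal.
The given angle is 90 degrees.
The alternate interior angle = 90 degrees.

90 degrees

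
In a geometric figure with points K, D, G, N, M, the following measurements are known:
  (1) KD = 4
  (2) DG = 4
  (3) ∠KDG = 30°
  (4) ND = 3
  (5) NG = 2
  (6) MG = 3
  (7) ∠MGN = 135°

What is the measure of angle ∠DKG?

Step 1: By the law of cosines on triangle KDG: KG² = 4² + 4² − 2·4·4·cos(30°) = 4.29, so KG ≈ 2.07.
Step 2: By the inverse law of cosines on triangle DKG: cos(∠DKG) = (4² + 2.07² − 4²) / (2·4·2.07) = 4.29/16.56 = 0.2588, so ∠DKG = 75°.

Therefore, the measure of angle ∠DKG = 75°.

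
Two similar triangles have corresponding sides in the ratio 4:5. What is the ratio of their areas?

Area scales with the square of linear dimensions. If every length is multiplied by 4/5, then the area is multiplied by (4/5)^2 = 16/25.
The area ratio is 16:25.

16:25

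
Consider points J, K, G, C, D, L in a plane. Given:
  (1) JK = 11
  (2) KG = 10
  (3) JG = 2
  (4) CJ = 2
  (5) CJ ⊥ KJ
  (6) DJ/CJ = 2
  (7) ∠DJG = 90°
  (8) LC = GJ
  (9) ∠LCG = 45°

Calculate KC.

Step 1: By the law of cosines on triangle KJC: KC² = 11² + 2² − 2·11·2·cos(90°) = 125, so KC = 5·√5.

Therefore, the length of KC = 5·√5.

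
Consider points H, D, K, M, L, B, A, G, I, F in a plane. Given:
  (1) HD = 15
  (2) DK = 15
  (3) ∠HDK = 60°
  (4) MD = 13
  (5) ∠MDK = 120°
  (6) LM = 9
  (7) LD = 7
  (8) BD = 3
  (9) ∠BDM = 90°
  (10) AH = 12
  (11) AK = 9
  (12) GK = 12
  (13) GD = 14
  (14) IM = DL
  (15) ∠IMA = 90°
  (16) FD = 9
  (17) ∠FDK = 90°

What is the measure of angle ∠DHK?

Step 1: By the law of cosines on triangle HDK: HK² = 15² + 15² − 2·15·15·cos(60°) = 225, so HK = 15.
Step 2: By the inverse law of cosines on triangle DHK: cos(∠DHK) = (15² + 15² − 15²) / (2·15·15) = 225/450 = 0.5, so ∠DHK = 60°.

Therefore, the measure of angle ∠DHK = 60°.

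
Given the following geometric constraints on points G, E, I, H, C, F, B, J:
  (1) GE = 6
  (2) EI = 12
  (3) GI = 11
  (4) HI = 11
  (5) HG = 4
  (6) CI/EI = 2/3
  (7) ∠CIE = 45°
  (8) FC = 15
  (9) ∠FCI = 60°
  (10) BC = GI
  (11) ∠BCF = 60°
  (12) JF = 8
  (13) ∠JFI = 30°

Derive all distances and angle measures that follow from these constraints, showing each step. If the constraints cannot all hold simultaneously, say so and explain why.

The constraints are consistent.

From the given relations:
  CI = 2/3·EI = 2/3·12 = 8
  BC = GI = 11

Step 1: From EI = 12, IC = 8, and ∠EIC = 45°, by the law of cosines:
  EC² = EI² + IC² - 2·EI·IC·cos(45°) = 144 + 64 - 135.8 = 72.24
  EC ≈ 8.5

Step 2: From IC = 8, CF = 15, and ∠ICF = 60°, by the law of cosines:
  IF² = IC² + CF² - 2·IC·CF·cos(60°) = 64 + 225 - 120 = 169
  IF = 13

Step 3: From FC = 15, CB = 11, and ∠FCB = 60°, by the law of cosines:
  FB² = FC² + CB² - 2·FC·CB·cos(60°) = 225 + 121 - 165 = 181
  FB = √181

Step 4: From GE = 6, GI = 11, EI = 12, by the inverse law of cosines:
  cos(∠EGI) = (GE² + GI² - EI²) / (2·GE·GI)
  ∠EGI = 84.35°

Step 5: From GH = 4, GI = 11, HI = 11, by the inverse law of cosines:
  cos(∠HGI) = (GH² + GI² - HI²) / (2·GH·GI)
  ∠HGI = 79.52°

Step 6: From EG = 6, EI = 12, GI = 11, by the inverse law of cosines:
  cos(∠GEI) = (EG² + EI² - GI²) / (2·EG·EI)
  ∠GEI = 65.81°

Step 7: From IE = 12, IG = 11, EG = 6, by the inverse law of cosines:
  cos(∠EIG) = (IE² + IG² - EG²) / (2·IE·IG)
  ∠EIG = 29.84°

Step 8: From IG = 11, IH = 11, GH = 4, by the inverse law of cosines:
  cos(∠GIH) = (IG² + IH² - GH²) / (2·IG·IH)
  ∠GIH = 20.95°

Step 9: From HG = 4, HI = 11, GI = 11, by the inverse law of cosines:
  cos(∠GHI) = (HG² + HI² - GI²) / (2·HG·HI)
  ∠GHI = 79.52°

Step 10: From IF = 13, FJ = 8, and ∠IFJ = 30°, by the law of cosines:
  IJ² = IF² + FJ² - 2·IF·FJ·cos(30°) = 169 + 64 - 180.1 = 52.87
  IJ ≈ 7.27

Step 11: From EC = 8.5, EI = 12, CI = 8, by the inverse law of cosines:
  cos(∠CEI) = (EC² + EI² - CI²) / (2·EC·EI)
  ∠CEI = 41.73°

Step 12: From IC = 8, IF = 13, CF = 15, by the inverse law of cosines:
  cos(∠CIF) = (IC² + IF² - CF²) / (2·IC·IF)
  ∠CIF = 87.8°

Step 13: From CE = 8.5, CI = 8, EI = 12, by the inverse law of cosines:
  cos(∠ECI) = (CE² + CI² - EI²) / (2·CE·CI)
  ∠ECI = 93.27°

Step 14: From FB = √181, FC = 15, BC = 11, by the inverse law of cosines:
  cos(∠BFC) = (FB² + FC² - BC²) / (2·FB·FC)
  ∠BFC = 45.08°

Step 15: From FC = 15, FI = 13, CI = 8, by the inverse law of cosines:
  cos(∠CFI) = (FC² + FI² - CI²) / (2·FC·FI)
  ∠CFI = 32.2°

Step 16: From BC = 11, BF = √181, CF = 15, by the inverse law of cosines:
  cos(∠CBF) = (BC² + BF² - CF²) / (2·BC·BF)
  ∠CBF = 74.92°

Step 17: From IF = 13, IJ = 7.27, FJ = 8, by the inverse law of cosines:
  cos(∠FIJ) = (IF² + IJ² - FJ²) / (2·IF·IJ)
  ∠FIJ = 33.38°

Step 18: From JF = 8, JI = 7.27, FI = 13, by the inverse law of cosines:
  cos(∠FJI) = (JF² + JI² - FI²) / (2·JF·JI)
  ∠FJI = 116.62°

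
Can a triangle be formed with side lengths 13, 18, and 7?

Check all three triangle inequalities:
13 + 18 = 31 > 7 ✓
13 + 7 = 20 > 18 ✓
18 + 7 = 25 > 13 ✓
All conditions hold, so these sides form a valid triangle.

Yes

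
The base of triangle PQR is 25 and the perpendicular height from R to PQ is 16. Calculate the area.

Area = (1/2) * base * height
Area = (1/2) * 25 * 16
Area = 200

200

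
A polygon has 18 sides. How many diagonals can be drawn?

The number of diagonals in an n-gon is n(n - 3)/2.
For n = 18: 18(18 - 3)/2 = 18 × 15 / 2 = 135.

135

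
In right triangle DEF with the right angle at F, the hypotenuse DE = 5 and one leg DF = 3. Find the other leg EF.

Rearranging the Pythagorean theorem to solve for the unknown leg:
leg^2 = hypotenuse^2 - known_leg^2 = 25 - 9 = 16
leg = sqrt(16) = 4.

4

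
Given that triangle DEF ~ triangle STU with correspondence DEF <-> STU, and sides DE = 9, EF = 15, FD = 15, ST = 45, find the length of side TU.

Since the triangles are similar, the ratio of corresponding sides is constant.
Scale factor k = ST / DE = 45 / 9 = 5
TU = k * EF = 5 * 15 = 75

75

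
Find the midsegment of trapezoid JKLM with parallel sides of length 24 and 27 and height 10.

The midsegment (median) of a trapezoid connects the midpoints of the non-parallel sides.
Its length is the average of the two bases: (24 + 27) / 2 = 51/2.

51/2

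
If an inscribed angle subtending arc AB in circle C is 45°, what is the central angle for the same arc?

Central angle = 2 × 45° = 90° (inscribed angle theorem).

90°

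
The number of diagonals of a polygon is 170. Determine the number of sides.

Using d = n(n - 3)/2, we solve 170 = n(n - 3)/2.
So n(n - 3) = 340.
Testing n = 20: 20 * 17 = 340 = 340. Correct.
The polygon has 20 sides.

20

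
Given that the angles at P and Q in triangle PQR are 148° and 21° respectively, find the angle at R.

Let angle R = x. Then 148 + 21 + x = 180.
x = 180 - 169 = 11 degrees.

11 degrees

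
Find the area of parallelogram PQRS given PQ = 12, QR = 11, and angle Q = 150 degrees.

The area of a parallelogram equals the product of two adjacent sides times the sine of the included angle.
This is because the height equals 11 * sin(150°) = 11/2.
Area = 12 * 11/2 = 66

66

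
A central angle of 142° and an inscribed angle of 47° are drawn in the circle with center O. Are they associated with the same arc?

By the inscribed angle theorem, the inscribed angle for a central angle of 142° should be 142° / 2 = 71°.
The given inscribed angle is 47°, which does not equal 71°.
Therefore, no, they do not correspond to the same arc.

No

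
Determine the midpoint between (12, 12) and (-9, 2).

The midpoint is the average of the coordinates:
x: (12 + -9)/2 = 3/2
y: (12 + 2)/2 = 7
Midpoint = (3/2, 7)

(3/2, 7)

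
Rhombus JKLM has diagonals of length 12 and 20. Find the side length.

In a rhombus, the diagonals bisect each other perpendicularly, creating four congruent right triangles.
Each triangle has legs 6 (half of 12) and 10 (half of 20).
The hypotenuse of each right triangle is a side of the rhombus:
side = sqrt(6^2 + 10^2) = sqrt(136) = 2*sqrt(34)

2*sqrt(34)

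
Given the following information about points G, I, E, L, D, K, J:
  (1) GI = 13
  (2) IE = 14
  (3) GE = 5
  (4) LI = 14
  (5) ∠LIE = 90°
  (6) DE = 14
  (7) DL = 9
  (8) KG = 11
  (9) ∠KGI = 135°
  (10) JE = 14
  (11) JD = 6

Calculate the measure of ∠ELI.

Step 1: By the law of cosines on triangle LIE: LE² = 14² + 14² − 2·14·14·cos(90°) = 392, so LE = 14·√2.
Step 2: By the inverse law of cosines on triangle ELI: cos(∠ELI) = ((14·√2)² + 14² − 14²) / (2·14·√2·14) = 392/554.37 = 0.7071, so ∠ELI = 45°.

Therefore, the measure of angle ∠ELI = 45°.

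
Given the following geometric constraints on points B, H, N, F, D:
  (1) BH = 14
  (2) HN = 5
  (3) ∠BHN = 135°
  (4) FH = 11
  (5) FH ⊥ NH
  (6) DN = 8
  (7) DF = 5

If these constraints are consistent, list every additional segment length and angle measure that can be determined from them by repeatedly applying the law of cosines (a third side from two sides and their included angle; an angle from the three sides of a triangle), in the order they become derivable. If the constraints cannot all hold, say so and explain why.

The constraints are consistent. Derivable facts, in order:
After 1 step:
- BN ≈ 17.89
- NF = √146
After 2 steps:
- ∠BNH = 33.6°
- ∠DFN = 27.68°
- ∠DNF = 16.88°
- ∠FDN = 135.44°
- ∠FNH = 65.56°
- ∠HBN = 11.4°
- ∠HFN = 24.44°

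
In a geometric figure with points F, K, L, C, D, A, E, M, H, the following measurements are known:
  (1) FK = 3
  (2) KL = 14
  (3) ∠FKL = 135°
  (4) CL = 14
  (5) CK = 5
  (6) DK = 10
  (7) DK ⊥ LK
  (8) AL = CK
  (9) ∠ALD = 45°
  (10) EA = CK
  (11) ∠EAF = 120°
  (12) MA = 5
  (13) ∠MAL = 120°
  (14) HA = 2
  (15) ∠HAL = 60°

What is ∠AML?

From the given relations: AL = CK = 5.
Step 1: By the law of cosines on triangle MAL: ML² = 5² + 5² − 2·5·5·cos(120°) = 75, so ML = 5·√3.
Step 2: By the inverse law of cosines on triangle AML: cos(∠AML) = (5² + (5·√3)² − 5²) / (2·5·5·√3) = 75/86.6 = 0.866, so ∠AML = 30°.

Therefore, the measure of angle ∠AML = 30°.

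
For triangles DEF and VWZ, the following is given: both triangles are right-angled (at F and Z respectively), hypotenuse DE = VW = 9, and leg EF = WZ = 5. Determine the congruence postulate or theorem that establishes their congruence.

Consider the given information: both triangles are right-angled (at F and Z respectively), hypotenuse DE = VW = 9, and leg EF = WZ = 5
This is not SAS or ASA: SAS requires two sides and the included angle between them. ASA requires two angles and the side between them.
The correct criterion is HL. The hypotenuse and one leg of two right triangles are equal (Hypotenuse-Leg).

HL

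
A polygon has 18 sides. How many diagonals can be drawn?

Total line segments between 18 vertices = C(18,2) = 153.
Subtract the 18 sides: 153 - 18 = 135 diagonals.

135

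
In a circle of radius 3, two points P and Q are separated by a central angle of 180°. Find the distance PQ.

Chord length = 2r sin(θ/2)
= 2 × 3 × sin(180°/2)
= 2 × 3 × sin(90°)
= 6

6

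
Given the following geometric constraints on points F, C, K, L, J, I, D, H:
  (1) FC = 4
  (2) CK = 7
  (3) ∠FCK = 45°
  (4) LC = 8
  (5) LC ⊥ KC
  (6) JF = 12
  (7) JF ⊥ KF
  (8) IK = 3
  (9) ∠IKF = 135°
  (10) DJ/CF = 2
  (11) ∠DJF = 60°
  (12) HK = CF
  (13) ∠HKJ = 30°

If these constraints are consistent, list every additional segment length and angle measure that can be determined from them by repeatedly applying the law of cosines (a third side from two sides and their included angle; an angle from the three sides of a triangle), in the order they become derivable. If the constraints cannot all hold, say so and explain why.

The constraints are consistent. Derivable facts, in order:
After 1 step:
- FD = 4·√7
- FK ≈ 5.04
- KL = √113
After 2 steps:
- FI ≈ 7.47
- KJ ≈ 13.02
- ∠CFK = 100.86°
- ∠CKF = 34.14°
- ∠CKL = 48.81°
- ∠CLK = 41.19°
- ∠DFJ = 40.89°
- ∠FDJ = 79.11°
After 3 steps:
- JH ≈ 9.76
- ∠FIK = 28.5°
- ∠FJK = 22.78°
- ∠FKJ = 67.22°
- ∠IFK = 16.5°
After 4 steps:
- ∠HJK = 11.83°
- ∠JHK = 138.17°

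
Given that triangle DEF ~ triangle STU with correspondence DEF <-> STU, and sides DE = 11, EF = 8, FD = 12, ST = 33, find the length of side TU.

Since the triangles are similar, the ratio of corresponding sides is constant.
Scale factor k = ST / DE = 33 / 11 = 3
TU = k * EF = 3 * 8 = 24

24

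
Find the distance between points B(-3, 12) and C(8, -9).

d = sqrt((11)^2 + (-21)^2) = sqrt(562)

sqrt(562)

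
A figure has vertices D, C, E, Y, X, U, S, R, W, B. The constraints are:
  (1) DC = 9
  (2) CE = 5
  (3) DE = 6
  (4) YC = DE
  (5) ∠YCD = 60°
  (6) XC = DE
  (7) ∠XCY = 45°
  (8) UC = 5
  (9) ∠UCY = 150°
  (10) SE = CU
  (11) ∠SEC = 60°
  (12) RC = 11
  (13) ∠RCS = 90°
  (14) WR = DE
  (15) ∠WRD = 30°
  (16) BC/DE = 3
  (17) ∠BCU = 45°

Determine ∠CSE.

From the given relations: SE = CU = 5.
Step 1: By the law of cosines on triangle SEC: SC² = 5² + 5² − 2·5·5·cos(60°) = 25, so SC = 5.
Step 2: By the inverse law of cosines on triangle CSE: cos(∠CSE) = (5² + 5² − 5²) / (2·5·5) = 25/50 = 0.5, so ∠CSE = 60°.

Therefore, the measure of angle ∠CSE = 60°.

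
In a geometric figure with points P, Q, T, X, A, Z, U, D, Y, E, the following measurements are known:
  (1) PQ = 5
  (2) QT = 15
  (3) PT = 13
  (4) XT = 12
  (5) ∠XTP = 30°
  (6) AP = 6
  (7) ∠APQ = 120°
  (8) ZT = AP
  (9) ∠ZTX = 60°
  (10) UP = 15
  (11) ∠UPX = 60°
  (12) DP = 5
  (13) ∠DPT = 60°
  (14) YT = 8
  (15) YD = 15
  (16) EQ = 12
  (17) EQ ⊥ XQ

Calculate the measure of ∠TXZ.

From the given relations: ZT = AP = 6.
Step 1: By the law of cosines on triangle XTZ: XZ² = 12² + 6² − 2·12·6·cos(60°) = 108, so XZ = 6·√3.
Step 2: By the inverse law of cosines on triangle TXZ: cos(∠TXZ) = (12² + (6·√3)² − 6²) / (2·12·6·√3) = 216/249.42 = 0.866, so ∠TXZ = 30°.

Therefore, the measure of angle ∠TXZ = 30°.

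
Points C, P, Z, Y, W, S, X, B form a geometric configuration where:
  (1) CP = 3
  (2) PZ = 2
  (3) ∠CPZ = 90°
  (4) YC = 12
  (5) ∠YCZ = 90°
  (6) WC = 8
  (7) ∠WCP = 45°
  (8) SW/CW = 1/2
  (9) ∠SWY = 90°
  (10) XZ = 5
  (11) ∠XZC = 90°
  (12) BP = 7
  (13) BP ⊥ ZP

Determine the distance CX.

Step 1: By the law of cosines on triangle ZPC: ZC² = 2² + 3² − 2·2·3·cos(90°) = 13, so ZC = √13.
Step 2: By the law of cosines on triangle CZX: CX² = √13² + 5² − 2·√13·5·cos(90°) = 38, so CX = √38.

Therefore, the length of CX = √38.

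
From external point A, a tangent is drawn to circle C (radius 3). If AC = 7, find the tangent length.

tangent = √(d² - r²) = √(7² - 3²) = √(49 - 9) = √40 = 2*sqrt(10)

2*sqrt(10)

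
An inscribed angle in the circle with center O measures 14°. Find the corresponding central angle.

By the inscribed angle theorem, the central angle is twice the inscribed angle.
Central angle = 2 × 14° = 28°

28°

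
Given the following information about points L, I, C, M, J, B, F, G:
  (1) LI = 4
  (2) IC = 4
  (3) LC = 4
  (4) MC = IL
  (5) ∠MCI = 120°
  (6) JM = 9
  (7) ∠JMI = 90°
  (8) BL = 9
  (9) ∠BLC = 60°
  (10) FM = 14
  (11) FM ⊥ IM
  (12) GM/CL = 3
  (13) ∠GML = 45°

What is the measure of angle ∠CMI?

From the given relations: MC = IL = 4.
Step 1: By the law of cosines on triangle MCI: MI² = 4² + 4² − 2·4·4·cos(120°) = 48, so MI = 4·√3.
Step 2: By the inverse law of cosines on triangle CMI: cos(∠CMI) = (4² + (4·√3)² − 4²) / (2·4·4·√3) = 48/55.43 = 0.866, so ∠CMI = 30°.

Therefore, the measure of angle ∠CMI = 30°.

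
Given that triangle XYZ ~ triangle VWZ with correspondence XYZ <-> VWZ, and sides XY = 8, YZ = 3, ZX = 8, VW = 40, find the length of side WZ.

k = 40/8 = 5. WZ = 5 * 3 = 15.

15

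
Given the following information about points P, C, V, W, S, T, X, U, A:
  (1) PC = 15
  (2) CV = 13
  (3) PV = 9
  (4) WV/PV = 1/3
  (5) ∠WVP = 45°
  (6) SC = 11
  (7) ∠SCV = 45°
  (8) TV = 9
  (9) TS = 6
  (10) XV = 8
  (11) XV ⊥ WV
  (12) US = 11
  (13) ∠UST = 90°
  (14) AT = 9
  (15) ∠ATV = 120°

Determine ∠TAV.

Step 1: By the law of cosines on triangle ATV: AV² = 9² + 9² − 2·9·9·cos(120°) = 243, so AV = 9·√3.
Step 2: By the inverse law of cosines on triangle TAV: cos(∠TAV) = (9² + (9·√3)² − 9²) / (2·9·9·√3) = 243/280.59 = 0.866, so ∠TAV = 30°.

Therefore, the measure of angle ∠TAV = 30°.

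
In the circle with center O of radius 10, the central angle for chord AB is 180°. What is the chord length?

Chord length = 2r sin(θ/2)
= 2 × 10 × sin(180°/2)
= 2 × 10 × sin(90°)
= 20

20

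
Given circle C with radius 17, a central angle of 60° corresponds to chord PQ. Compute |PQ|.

Chord = 2(17) sin(30°) = 17

17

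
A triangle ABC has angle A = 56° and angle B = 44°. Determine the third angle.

By the triangle angle sum property, the three interior angles of any triangle add up to 180°.
We know angle A = 56° and angle B = 44°, so their sum is 100°.
Therefore angle C = 180° - 100° = 80°.

80 degrees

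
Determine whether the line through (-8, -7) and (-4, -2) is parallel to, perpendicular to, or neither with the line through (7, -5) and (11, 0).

Slope of line 1: m1 = (-2 - -7)/(-4 - -8) = 5/4 = 5/4
Slope of line 2: m2 = (0 - -5)/(11 - 7) = 5/4 = 5/4
m1 = m2, so the lines are parallel.

Parallel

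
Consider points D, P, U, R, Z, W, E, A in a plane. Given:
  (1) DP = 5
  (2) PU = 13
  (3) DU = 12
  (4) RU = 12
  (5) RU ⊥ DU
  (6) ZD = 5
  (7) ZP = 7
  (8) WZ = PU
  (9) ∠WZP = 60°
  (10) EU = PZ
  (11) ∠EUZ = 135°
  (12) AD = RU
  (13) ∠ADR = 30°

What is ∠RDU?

Step 1: By the law of cosines on triangle DUR: DR² = 12² + 12² − 2·12·12·cos(90°) = 288, so DR = 12·√2.
Step 2: By the inverse law of cosines on triangle RDU: cos(∠RDU) = ((12·√2)² + 12² − 12²) / (2·12·√2·12) = 288/407.29 = 0.7071, so ∠RDU = 45°.

Therefore, the measure of angle ∠RDU = 45°.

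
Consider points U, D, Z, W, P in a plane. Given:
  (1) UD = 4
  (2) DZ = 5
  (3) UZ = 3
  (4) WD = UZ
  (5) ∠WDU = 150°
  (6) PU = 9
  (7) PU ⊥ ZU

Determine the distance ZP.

Step 1: By the law of cosines on triangle ZUP: ZP² = 3² + 9² − 2·3·9·cos(90°) = 90, so ZP = 3·√10.

Therefore, the length of ZP = 3·√10.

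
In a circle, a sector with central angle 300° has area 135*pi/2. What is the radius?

The sector covers 300°/360° = 5/6 of the full circle.
Full circle area = 135*pi/2 / 5/6 = 81*pi.
Since full area = πr², we get r² = 81*pi/π = 81, so r = 9.

9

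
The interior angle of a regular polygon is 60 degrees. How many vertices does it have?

The exterior angle is the supplement of the interior angle: 180 - 60 = 120 degrees.
Since the exterior angles of any convex polygon sum to 360 degrees, the number of sides is 360 / 120 = 3.

3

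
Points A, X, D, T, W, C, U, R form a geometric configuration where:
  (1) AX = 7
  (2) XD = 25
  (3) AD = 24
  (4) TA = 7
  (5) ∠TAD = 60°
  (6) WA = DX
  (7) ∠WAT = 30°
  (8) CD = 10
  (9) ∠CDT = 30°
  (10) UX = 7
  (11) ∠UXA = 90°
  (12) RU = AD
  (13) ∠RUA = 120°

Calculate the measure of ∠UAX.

Step 1: By the law of cosines on triangle AXU: AU² = 7² + 7² − 2·7·7·cos(90°) = 98, so AU = 7·√2.
Step 2: By the inverse law of cosines on triangle UAX: cos(∠UAX) = ((7·√2)² + 7² − 7²) / (2·7·√2·7) = 98/138.59 = 0.7071, so ∠UAX = 45°.

Therefore, the measure of angle ∠UAX = 45°.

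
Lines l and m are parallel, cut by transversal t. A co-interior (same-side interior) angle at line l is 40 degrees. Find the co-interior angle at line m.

Co-interior angles sum to 180: 180 - 40 = 140 degrees.

140 degrees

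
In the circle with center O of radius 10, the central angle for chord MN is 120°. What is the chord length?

Drop a perpendicular from the center to the chord, bisecting both the chord and the central angle.
Each half-chord = r sin(θ/2) = 10 sin(60°).
The full chord = 2 × 10 × sin(60°) = 10*sqrt(3).

10*sqrt(3)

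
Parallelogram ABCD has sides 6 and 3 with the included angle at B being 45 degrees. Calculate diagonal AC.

Using the law of cosines:
d^2 = 6^2 + 3^2 - 2(6)(3)cos(45 degrees)
d^2 = 36 + 9 - 36*sqrt(2)/2
d^2 = 45 - 18*sqrt(2)
d = 3*sqrt(5 - 2*sqrt(2))

3*sqrt(5 - 2*sqrt(2))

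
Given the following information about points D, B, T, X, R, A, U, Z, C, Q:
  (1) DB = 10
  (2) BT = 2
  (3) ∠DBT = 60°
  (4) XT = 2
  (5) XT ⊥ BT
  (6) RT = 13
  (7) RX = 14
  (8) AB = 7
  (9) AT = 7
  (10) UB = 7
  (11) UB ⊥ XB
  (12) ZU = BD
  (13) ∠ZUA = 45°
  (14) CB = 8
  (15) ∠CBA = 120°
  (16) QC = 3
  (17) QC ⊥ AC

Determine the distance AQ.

Step 1: By the law of cosines on triangle CBA: CA² = 8² + 7² − 2·8·7·cos(120°) = 169, so CA = 13.
Step 2: By the law of cosines on triangle ACQ: AQ² = 13² + 3² − 2·13·3·cos(90°) = 178, so AQ = √178.

Therefore, the length of AQ = √178.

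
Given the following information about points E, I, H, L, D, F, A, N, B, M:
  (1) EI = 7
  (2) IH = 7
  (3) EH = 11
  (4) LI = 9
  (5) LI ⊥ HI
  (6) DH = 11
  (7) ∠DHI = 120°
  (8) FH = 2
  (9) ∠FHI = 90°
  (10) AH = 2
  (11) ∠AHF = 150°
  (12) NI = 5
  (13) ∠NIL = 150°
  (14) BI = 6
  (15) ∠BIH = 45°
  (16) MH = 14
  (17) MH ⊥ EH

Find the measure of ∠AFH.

Step 1: By the law of cosines on triangle FHA: FA² = 2² + 2² − 2·2·2·cos(150°) = 14.93, so FA ≈ 3.86.
Step 2: By the inverse law of cosines on triangle AFH: cos(∠AFH) = (3.86² + 2² − 2²) / (2·3.86·2) = 14.93/15.45 = 0.9659, so ∠AFH = 15°.

Therefore, the measure of angle ∠AFH = 15°.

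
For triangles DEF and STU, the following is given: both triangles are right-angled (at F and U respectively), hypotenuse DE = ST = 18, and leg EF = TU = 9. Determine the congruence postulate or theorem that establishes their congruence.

The given information provides:
both triangles are right-angled (at F and U respectively), hypotenuse DE = ST = 18, and leg EF = TU = 9
This matches the HL congruence theorem.
The hypotenuse and one leg of two right triangles are equal (Hypotenuse-Leg).

HL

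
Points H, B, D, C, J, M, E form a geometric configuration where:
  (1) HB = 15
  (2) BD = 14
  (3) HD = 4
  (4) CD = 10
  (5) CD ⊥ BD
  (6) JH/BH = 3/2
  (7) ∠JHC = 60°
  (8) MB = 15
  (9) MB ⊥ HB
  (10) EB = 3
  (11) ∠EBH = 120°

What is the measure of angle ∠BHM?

Step 1: By the law of cosines on triangle HBM: HM² = 15² + 15² − 2·15·15·cos(90°) = 450, so HM = 15·√2.
Step 2: By the inverse law of cosines on triangle BHM: cos(∠BHM) = (15² + (15·√2)² − 15²) / (2·15·15·√2) = 450/636.4 = 0.7071, so ∠BHM = 45°.

Therefore, the measure of angle ∠BHM = 45°.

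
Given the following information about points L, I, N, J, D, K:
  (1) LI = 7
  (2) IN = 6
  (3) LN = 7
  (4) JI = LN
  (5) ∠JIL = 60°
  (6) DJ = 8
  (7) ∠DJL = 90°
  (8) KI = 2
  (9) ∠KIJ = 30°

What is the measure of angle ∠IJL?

From the given relations: JI = LN = 7.
Step 1: By the law of cosines on triangle JIL: JL² = 7² + 7² − 2·7·7·cos(60°) = 49, so JL = 7.
Step 2: By the inverse law of cosines on triangle IJL: cos(∠IJL) = (7² + 7² − 7²) / (2·7·7) = 49/98 = 0.5, so ∠IJL = 60°.

Therefore, the measure of angle ∠IJL = 60°.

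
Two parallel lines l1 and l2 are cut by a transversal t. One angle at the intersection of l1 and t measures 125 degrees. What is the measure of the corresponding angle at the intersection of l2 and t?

Corresponding angles are equal: 125 degrees.

125 degrees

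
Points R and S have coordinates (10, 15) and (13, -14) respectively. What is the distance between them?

d = sqrt((3)^2 + (-29)^2) = sqrt(850) = 5*sqrt(34)

5*sqrt(34)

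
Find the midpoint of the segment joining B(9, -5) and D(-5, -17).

M = ((x₁ + x₂)/2, (y₁ + y₂)/2)
= ((9 + -5)/2, (-5 + -17)/2)
= (4/2, -22/2) = (2, -11)

(2, -11)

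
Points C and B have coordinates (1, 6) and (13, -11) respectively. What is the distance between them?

The horizontal distance is |13 - 1| = 12 and the vertical distance is |-11 - 6| = 17.
By the Pythagorean theorem, d = sqrt(12^2 + 17^2) = sqrt(433).

sqrt(433)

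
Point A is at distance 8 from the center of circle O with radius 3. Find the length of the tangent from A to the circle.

The tangent, radius, and line from the external point to the center form a right triangle.
The right angle is where the tangent meets the radius.
By the Pythagorean theorem: tangent² + 3² = 8²
tangent² = 64 - 9 = 55
tangent = sqrt(55)

sqrt(55)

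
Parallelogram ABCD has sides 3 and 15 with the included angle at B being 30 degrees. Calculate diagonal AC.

Law of cosines: d^2 = 3^2 + 15^2 - 2(3)(15)cos(30°) = 234 - 45*sqrt(3), so d = 3*sqrt(26 - 5*sqrt(3)).

3*sqrt(26 - 5*sqrt(3))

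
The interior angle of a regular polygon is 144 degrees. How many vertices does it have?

Exterior angle = 180 - 144 = 36. n = 360 / 36 = 10.

10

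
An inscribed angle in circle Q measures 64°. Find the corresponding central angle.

Central angle = 2 × 64° = 128° (inscribed angle theorem).

128°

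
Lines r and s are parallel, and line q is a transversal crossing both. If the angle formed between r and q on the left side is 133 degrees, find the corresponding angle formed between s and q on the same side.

When a transversal crosses parallel lines, angles in the same position at each intersection are called corresponding angles.
These are always equal, so the answer is 133 degrees.

133 degrees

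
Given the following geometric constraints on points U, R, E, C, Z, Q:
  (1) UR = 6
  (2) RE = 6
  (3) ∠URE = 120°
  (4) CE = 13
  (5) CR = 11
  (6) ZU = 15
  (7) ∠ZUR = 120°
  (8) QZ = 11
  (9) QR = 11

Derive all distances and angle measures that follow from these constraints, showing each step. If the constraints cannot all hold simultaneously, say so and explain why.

The constraints are consistent.

Step 1: From UR = 6, RE = 6, and ∠URE = 120°, by the law of cosines:
  UE² = UR² + RE² - 2·UR·RE·cos(120°) = 36 + 36 + 36 = 108
  UE = 6·√3

Step 2: From RU = 6, UZ = 15, and ∠RUZ = 120°, by the law of cosines:
  RZ² = RU² + UZ² - 2·RU·UZ·cos(120°) = 36 + 225 + 90 = 351
  RZ = 3·√39

Step 3: From RC = 11, RE = 6, CE = 13, by the inverse law of cosines:
  cos(∠CRE) = (RC² + RE² - CE²) / (2·RC·RE)
  ∠CRE = 95.22°

Step 4: From EC = 13, ER = 6, CR = 11, by the inverse law of cosines:
  cos(∠CER) = (EC² + ER² - CR²) / (2·EC·ER)
  ∠CER = 57.42°

Step 5: From CE = 13, CR = 11, ER = 6, by the inverse law of cosines:
  cos(∠ECR) = (CE² + CR² - ER²) / (2·CE·CR)
  ∠ECR = 27.36°

Step 6: From UE = 6·√3, UR = 6, ER = 6, by the inverse law of cosines:
  cos(∠EUR) = (UE² + UR² - ER²) / (2·UE·UR)
  ∠EUR = 30°

Step 7: From RQ = 11, RZ = 3·√39, QZ = 11, by the inverse law of cosines:
  cos(∠QRZ) = (RQ² + RZ² - QZ²) / (2·RQ·RZ)
  ∠QRZ = 31.61°

Step 8: From RU = 6, RZ = 3·√39, UZ = 15, by the inverse law of cosines:
  cos(∠URZ) = (RU² + RZ² - UZ²) / (2·RU·RZ)
  ∠URZ = 43.9°

Step 9: From ER = 6, EU = 6·√3, RU = 6, by the inverse law of cosines:
  cos(∠REU) = (ER² + EU² - RU²) / (2·ER·EU)
  ∠REU = 30°

Step 10: From ZQ = 11, ZR = 3·√39, QR = 11, by the inverse law of cosines:
  cos(∠QZR) = (ZQ² + ZR² - QR²) / (2·ZQ·ZR)
  ∠QZR = 31.61°

Step 11: From ZR = 3·√39, ZU = 15, RU = 6, by the inverse law of cosines:
  cos(∠RZU) = (ZR² + ZU² - RU²) / (2·ZR·ZU)
  ∠RZU = 16.1°

Step 12: From QR = 11, QZ = 11, RZ = 3·√39, by the inverse law of cosines:
  cos(∠RQZ) = (QR² + QZ² - RZ²) / (2·QR·QZ)
  ∠RQZ = 116.77°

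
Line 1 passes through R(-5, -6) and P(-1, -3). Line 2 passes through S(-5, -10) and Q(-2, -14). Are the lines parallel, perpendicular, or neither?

Slope of line 1: m1 = (-3 - -6)/(-1 - -5) = 3/4 = 3/4
Slope of line 2: m2 = (-14 - -10)/(-2 - -5) = -4/3 = -4/3
m1 * m2 = (3/4) * (-4/3) = -1 = -1, so the lines are perpendicular.

Perpendicular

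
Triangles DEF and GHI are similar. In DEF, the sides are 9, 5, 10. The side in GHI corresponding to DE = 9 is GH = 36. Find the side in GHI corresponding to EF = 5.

k = 36/9 = 4. HI = 4 * 5 = 20.

20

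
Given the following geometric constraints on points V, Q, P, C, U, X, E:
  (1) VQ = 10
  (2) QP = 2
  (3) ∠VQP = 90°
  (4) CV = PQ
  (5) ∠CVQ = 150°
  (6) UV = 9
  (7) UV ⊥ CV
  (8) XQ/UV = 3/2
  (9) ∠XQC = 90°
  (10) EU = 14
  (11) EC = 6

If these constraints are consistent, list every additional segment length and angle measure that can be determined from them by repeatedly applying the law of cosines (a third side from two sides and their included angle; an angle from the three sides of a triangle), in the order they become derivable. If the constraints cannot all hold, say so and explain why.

The constraints are consistent. Derivable facts, in order:
After 1 step:
- CU = √85
- QC ≈ 11.77
- VP = 2·√26
After 2 steps:
- CX ≈ 17.91
- ∠CEU = 28.96°
- ∠CQV = 4.87°
- ∠CUE = 18.36°
- ∠CUV = 12.53°
- ∠ECU = 132.68°
- ∠PVQ = 11.31°
- ∠QCV = 25.13°
- ∠QPV = 78.69°
- ∠UCV = 77.47°
After 3 steps:
- ∠CXQ = 41.09°
- ∠QCX = 48.91°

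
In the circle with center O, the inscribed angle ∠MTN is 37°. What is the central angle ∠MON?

Central angle = 2 × 37° = 74° (inscribed angle theorem).

74°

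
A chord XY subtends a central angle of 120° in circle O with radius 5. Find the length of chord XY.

Drop a perpendicular from the center to the chord, bisecting both the chord and the central angle.
Each half-chord = r sin(θ/2) = 5 sin(60°).
The full chord = 2 × 5 × sin(60°) = 5*sqrt(3).

5*sqrt(3)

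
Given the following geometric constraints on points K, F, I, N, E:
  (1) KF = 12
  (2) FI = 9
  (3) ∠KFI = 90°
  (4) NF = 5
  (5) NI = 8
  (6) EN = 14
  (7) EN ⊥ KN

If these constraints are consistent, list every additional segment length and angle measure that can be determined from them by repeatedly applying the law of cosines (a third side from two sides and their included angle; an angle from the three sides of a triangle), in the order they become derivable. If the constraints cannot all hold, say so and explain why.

The constraints are consistent. Derivable facts, in order:
After 1 step:
- KI = 15
- ∠FIN = 33.56°
- ∠FNI = 84.26°
- ∠IFN = 62.18°
After 2 steps:
- ∠FIK = 53.13°
- ∠FKI = 36.87°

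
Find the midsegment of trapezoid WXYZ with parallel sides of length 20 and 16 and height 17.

midsegment = (20 + 16) / 2 = 36 / 2 = 18

18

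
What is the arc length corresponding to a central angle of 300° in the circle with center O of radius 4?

The full circumference is 2πr = 2π(4) = 8*pi.
The arc spans 300° out of 360°, which is a fraction of 5/6.
Arc length = 8*pi × 5/6 = 20*pi/3.

20*pi/3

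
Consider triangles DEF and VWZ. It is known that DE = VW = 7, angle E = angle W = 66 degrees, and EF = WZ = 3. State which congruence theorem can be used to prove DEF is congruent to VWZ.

The given information matches SAS: Two pairs of corresponding sides and the included angle are equal (Side-Angle-Side).

SAS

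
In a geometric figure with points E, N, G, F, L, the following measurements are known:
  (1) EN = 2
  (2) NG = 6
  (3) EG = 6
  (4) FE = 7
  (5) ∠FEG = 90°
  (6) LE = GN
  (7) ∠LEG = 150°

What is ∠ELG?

From the given relations: LE = GN = 6.
Step 1: By the law of cosines on triangle LEG: LG² = 6² + 6² − 2·6·6·cos(150°) = 134.35, so LG ≈ 11.59.
Step 2: By the inverse law of cosines on triangle ELG: cos(∠ELG) = (6² + 11.59² − 6²) / (2·6·11.59) = 134.35/139.09 = 0.9659, so ∠ELG = 15°.

Therefore, the measure of angle ∠ELG = 15°.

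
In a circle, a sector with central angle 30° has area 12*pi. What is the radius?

The sector covers 30°/360° = 1/12 of the full circle.
Full circle area = 12*pi / 1/12 = 144*pi.
Since full area = πr², we get r² = 144*pi/π = 144, so r = 12.

12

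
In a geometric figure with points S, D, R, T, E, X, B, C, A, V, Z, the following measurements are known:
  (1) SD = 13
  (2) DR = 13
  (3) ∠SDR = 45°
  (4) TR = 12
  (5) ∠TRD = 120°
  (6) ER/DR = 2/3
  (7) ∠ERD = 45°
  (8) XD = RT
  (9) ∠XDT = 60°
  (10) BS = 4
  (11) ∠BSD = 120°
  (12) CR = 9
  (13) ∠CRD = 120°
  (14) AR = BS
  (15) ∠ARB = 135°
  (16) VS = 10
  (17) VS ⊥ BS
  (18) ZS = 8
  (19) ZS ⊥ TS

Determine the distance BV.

Step 1: By the law of cosines on triangle BSV: BV² = 4² + 10² − 2·4·10·cos(90°) = 116, so BV = 2·√29.

Therefore, the length of BV = 2·√29.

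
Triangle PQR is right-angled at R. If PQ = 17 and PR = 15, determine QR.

QR = sqrt(17^2 - 15^2) = sqrt(64) = 8

8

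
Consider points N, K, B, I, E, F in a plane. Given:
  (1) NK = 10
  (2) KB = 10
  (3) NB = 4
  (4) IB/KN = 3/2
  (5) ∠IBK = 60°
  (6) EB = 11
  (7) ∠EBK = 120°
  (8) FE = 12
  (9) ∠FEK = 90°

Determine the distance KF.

Step 1: By the law of cosines on triangle EBK: EK² = 11² + 10² − 2·11·10·cos(120°) = 331, so EK ≈ 18.19.
Step 2: By the law of cosines on triangle KEF: KF² = 18.19² + 12² − 2·18.19·12·cos(90°) = 475, so KF = 5·√19.

Therefore, the length of KF = 5·√19.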